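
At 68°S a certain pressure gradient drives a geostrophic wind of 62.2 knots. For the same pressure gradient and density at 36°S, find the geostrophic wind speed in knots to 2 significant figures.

With the same pressure gradient and density, V_g ∝ 1/f ∝ 1/sin φ.
V₂ = V₁ · sin φ₁ / sin φ₂ = 62.2 × sin 68° / sin 36°
V₂ = 62.2 × 0.9272/0.5878 = 98 knots

98 knots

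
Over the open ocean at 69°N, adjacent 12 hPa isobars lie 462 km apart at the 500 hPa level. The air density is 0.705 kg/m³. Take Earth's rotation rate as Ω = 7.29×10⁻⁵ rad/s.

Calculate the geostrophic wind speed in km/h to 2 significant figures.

Coriolis parameter at 69°N:
f = 2Ω sin φ = 2 × 7.29×10⁻⁵ × sin 69° = 1.36×10⁻⁴ s⁻¹
Pressure gradient: |∂P/∂n| = 1200 Pa / 462000 m = 2.60×10⁻³ Pa/m
Geostrophic balance (pressure-gradient force = Coriolis force):
V_g = (1/(fρ)) |∂P/∂n| = 2.60×10⁻³ / (1.36×10⁻⁴ × 0.705) = 27.1 m/s
Converting: 27.1 m/s × 3.6 = 97 km/h

97 km/h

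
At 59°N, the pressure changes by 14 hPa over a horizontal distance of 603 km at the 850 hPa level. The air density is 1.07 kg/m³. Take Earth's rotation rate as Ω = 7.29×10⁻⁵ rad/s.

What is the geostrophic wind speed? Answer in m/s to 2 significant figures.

Coriolis parameter at 59°N:
f = 2Ω sin φ = 2 × 7.29×10⁻⁵ × sin 59° = 1.25×10⁻⁴ s⁻¹
Pressure gradient: |∂P/∂n| = 1400 Pa / 603000 m = 2.32×10⁻³ Pa/m
Geostrophic balance (pressure-gradient force = Coriolis force):
V_g = (1/(fρ)) |∂P/∂n| = 2.32×10⁻³ / (1.25×10⁻⁴ × 1.07) = 17.4 m/s

17 m/s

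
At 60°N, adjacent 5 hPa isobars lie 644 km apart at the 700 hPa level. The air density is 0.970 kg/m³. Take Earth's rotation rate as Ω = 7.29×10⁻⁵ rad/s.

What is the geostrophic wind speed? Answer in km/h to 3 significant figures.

22.8 km/h

Coriolis parameter at 60°N:
f = 2Ω sin φ = 2 × 7.29×10⁻⁵ × sin 60° = 1.26×10⁻⁴ s⁻¹
Pressure gradient: |∂P/∂n| = 500 Pa / 644000 m = 7.76×10⁻⁴ Pa/m
Geostrophic balance (pressure-gradient force = Coriolis force):
V_g = (1/(fρ)) |∂P/∂n| = 7.76×10⁻⁴ / (1.26×10⁻⁴ × 0.970) = 6.34 m/s
Converting: 6.34 m/s × 3.6 = 22.8 km/h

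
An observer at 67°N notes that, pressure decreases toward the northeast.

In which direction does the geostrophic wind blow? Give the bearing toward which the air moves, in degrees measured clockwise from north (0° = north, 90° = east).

135°

The pressure-gradient force points toward the northeast (bearing 045°).
Geostrophic balance: in the Northern Hemisphere the Coriolis force deflects motion to the right, so the geostrophic wind blows 90° to the right of the pressure-gradient force (low pressure on the left).
Rotating 045° by 90° clockwise gives 135° — the wind blows toward the southeast.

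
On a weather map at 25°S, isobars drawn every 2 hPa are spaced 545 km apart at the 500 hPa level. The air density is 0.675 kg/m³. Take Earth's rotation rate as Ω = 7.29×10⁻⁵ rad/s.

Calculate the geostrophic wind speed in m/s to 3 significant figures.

Coriolis parameter at 25°S:
f = 2Ω sin φ = 2 × 7.29×10⁻⁵ × sin 25° = 6.16×10⁻⁵ s⁻¹
Pressure gradient: |∂P/∂n| = 200 Pa / 545000 m = 3.67×10⁻⁴ Pa/m
Geostrophic balance (pressure-gradient force = Coriolis force):
V_g = (1/(fρ)) |∂P/∂n| = 3.67×10⁻⁴ / (6.16×10⁻⁵ × 0.675) = 8.82 m/s

8.82 m/s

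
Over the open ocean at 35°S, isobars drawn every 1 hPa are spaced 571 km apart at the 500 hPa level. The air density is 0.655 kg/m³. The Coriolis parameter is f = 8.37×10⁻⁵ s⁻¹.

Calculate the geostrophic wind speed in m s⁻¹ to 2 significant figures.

Pressure gradient: |∂P/∂n| = 100 Pa / 571000 m = 1.75×10⁻⁴ Pa/m
Geostrophic balance (pressure-gradient force = Coriolis force):
V_g = (1/(fρ)) |∂P/∂n| = 1.75×10⁻⁴ / (8.37×10⁻⁵ × 0.655) = 3.19 m/s

3.2 m s⁻¹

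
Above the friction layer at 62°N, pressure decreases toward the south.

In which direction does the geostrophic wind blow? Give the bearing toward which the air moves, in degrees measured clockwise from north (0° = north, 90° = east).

The pressure-gradient force points toward the south (bearing 180°).
Geostrophic balance: in the Northern Hemisphere the Coriolis force deflects motion to the right, so the geostrophic wind blows 90° to the right of the pressure-gradient force (low pressure on the left).
Rotating 180° by 90° clockwise gives 270° — the wind blows toward the west.

270°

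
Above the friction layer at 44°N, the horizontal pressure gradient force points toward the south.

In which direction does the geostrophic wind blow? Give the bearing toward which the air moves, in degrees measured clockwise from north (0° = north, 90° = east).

270°

The pressure-gradient force points toward the south (bearing 180°).
Geostrophic balance: in the Northern Hemisphere the Coriolis force deflects motion to the right, so the geostrophic wind blows 90° to the right of the pressure-gradient force (low pressure on the left).
Rotating 180° by 90° clockwise gives 270° — the wind blows toward the west.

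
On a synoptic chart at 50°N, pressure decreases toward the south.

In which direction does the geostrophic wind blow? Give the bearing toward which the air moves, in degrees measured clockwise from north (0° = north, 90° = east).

The pressure-gradient force points toward the south (bearing 180°).
Geostrophic balance: in the Northern Hemisphere the Coriolis force deflects motion to the right, so the geostrophic wind blows 90° to the right of the pressure-gradient force (low pressure on the left).
Rotating 180° by 90° clockwise gives 270° — the wind blows toward the west.

270°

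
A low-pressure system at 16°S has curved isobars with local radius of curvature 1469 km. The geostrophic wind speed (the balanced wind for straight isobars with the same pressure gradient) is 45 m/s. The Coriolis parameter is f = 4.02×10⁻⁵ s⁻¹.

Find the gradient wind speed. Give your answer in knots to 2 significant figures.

58 knots

Around a low, centrifugal force acts outward with Coriolis, so pressure-gradient force balances both:
(1/ρ)|∂P/∂n| = fV + V²/R  →  V² + fR·V − fR·V_g = 0
With fR = 4.02×10⁻⁵ × 1469×10³ m = 59.1 m/s:
V = [−fR + √((fR)² + 4 fR V_g)]/2 = [−59.1 + √(59.1² + 4×59.1×45)]/2 = 29.9 m/s
Subgeostrophic (V < V_g = 45 m/s), as expected around a low.
Converting: 29.9 m/s × 1.944 = 58 knots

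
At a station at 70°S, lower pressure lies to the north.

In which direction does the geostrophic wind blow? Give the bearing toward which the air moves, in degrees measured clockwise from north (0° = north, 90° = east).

The pressure-gradient force points toward the north (bearing 000°).
Geostrophic balance: in the Southern Hemisphere the Coriolis force deflects motion to the left, so the geostrophic wind blows 90° to the left of the pressure-gradient force (low pressure on the right).
Rotating 000° by 90° counterclockwise gives 270° — the wind blows toward the west.

270°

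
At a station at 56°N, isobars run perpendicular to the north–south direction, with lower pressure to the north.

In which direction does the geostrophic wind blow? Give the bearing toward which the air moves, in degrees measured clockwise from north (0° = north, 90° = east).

090°

The pressure-gradient force points toward the north (bearing 000°).
Geostrophic balance: in the Northern Hemisphere the Coriolis force deflects motion to the right, so the geostrophic wind blows 90° to the right of the pressure-gradient force (low pressure on the left).
Rotating 000° by 90° clockwise gives 090° — the wind blows toward the east.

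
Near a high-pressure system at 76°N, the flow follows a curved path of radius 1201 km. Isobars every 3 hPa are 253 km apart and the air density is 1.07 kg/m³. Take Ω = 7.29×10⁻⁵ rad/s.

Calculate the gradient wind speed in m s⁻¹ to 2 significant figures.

Coriolis parameter at 76°N:
f = 2Ω sin φ = 2 × 7.29×10⁻⁵ × sin 76° = 1.41×10⁻⁴ s⁻¹
Pressure gradient: |∂P/∂n| = 300 Pa / 253000 m = 1.19×10⁻³ Pa/m
Geostrophic speed: V_g = |∂P/∂n|/(fρ) = 1.19×10⁻³/(1.41×10⁻⁴ × 1.07) = 7.83 m/s
Around a high, pressure-gradient force acts outward with centrifugal, so Coriolis balances both:
fV = (1/ρ)|∂P/∂n| + V²/R  →  V² − fR·V + fR·V_g = 0
With fR = 1.41×10⁻⁴ × 1201×10³ m = 170 m/s:
V = [fR − √((fR)² − 4 fR V_g)]/2 = [170 − √(170² − 4×170×7.83)]/2 = 8.23 m/s
Supergeostrophic (V > V_g = 7.83 m/s), as expected around a high.

8.2 m s⁻¹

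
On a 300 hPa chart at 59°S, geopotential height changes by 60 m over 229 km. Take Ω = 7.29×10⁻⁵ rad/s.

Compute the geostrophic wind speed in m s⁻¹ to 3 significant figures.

Coriolis parameter at 59°S:
f = 2Ω sin φ = 2 × 7.29×10⁻⁵ × sin 59° = 1.25×10⁻⁴ s⁻¹
Height gradient: |∂Z/∂n| = 60 m / 229000 m = 2.62×10⁻⁴
On a pressure surface, geostrophic balance gives V_g = (g/f)|∂Z/∂n|:
V_g = 9.81 × 2.62×10⁻⁴ / 1.25×10⁻⁴ = 20.6 m/s

20.6 m s⁻¹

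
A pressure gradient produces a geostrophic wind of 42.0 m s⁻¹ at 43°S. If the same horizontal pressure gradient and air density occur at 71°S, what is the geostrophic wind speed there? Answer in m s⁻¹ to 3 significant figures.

With the same pressure gradient and density, V_g ∝ 1/f ∝ 1/sin φ.
V₂ = V₁ · sin φ₁ / sin φ₂ = 42.0 × sin 43° / sin 71°
V₂ = 42.0 × 0.6820/0.9455 = 30.3 m s⁻¹

30.3 m s⁻¹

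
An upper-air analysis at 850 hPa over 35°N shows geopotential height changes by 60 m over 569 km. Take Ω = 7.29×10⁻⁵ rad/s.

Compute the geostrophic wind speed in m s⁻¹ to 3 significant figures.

12.4 m s⁻¹

Coriolis parameter at 35°N:
f = 2Ω sin φ = 2 × 7.29×10⁻⁵ × sin 35° = 8.36×10⁻⁵ s⁻¹
Height gradient: |∂Z/∂n| = 60 m / 569000 m = 1.05×10⁻⁴
On a pressure surface, geostrophic balance gives V_g = (g/f)|∂Z/∂n|:
V_g = 9.81 × 1.05×10⁻⁴ / 8.36×10⁻⁵ = 12.4 m/s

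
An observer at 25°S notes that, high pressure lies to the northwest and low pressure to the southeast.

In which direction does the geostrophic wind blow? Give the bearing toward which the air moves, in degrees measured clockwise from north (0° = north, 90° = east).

The pressure-gradient force points toward the southeast (bearing 135°).
Geostrophic balance: in the Southern Hemisphere the Coriolis force deflects motion to the left, so the geostrophic wind blows 90° to the left of the pressure-gradient force (low pressure on the right).
Rotating 135° by 90° counterclockwise gives 045° — the wind blows toward the northeast.

045°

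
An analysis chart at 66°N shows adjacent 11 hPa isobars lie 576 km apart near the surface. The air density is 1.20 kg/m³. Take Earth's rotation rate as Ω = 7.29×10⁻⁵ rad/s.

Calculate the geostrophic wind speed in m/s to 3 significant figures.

Coriolis parameter at 66°N:
f = 2Ω sin φ = 2 × 7.29×10⁻⁵ × sin 66° = 1.33×10⁻⁴ s⁻¹
Pressure gradient: |∂P/∂n| = 1100 Pa / 576000 m = 1.91×10⁻³ Pa/m
Geostrophic balance (pressure-gradient force = Coriolis force):
V_g = (1/(fρ)) |∂P/∂n| = 1.91×10⁻³ / (1.33×10⁻⁴ × 1.20) = 11.9 m/s

11.9 m/s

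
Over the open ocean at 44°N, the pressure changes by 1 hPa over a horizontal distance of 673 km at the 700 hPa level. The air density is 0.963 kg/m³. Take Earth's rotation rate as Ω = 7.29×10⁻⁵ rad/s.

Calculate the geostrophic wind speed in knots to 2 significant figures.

3.0 knots

Coriolis parameter at 44°N:
f = 2Ω sin φ = 2 × 7.29×10⁻⁵ × sin 44° = 1.01×10⁻⁴ s⁻¹
Pressure gradient: |∂P/∂n| = 100 Pa / 673000 m = 1.49×10⁻⁴ Pa/m
Geostrophic balance (pressure-gradient force = Coriolis force):
V_g = (1/(fρ)) |∂P/∂n| = 1.49×10⁻⁴ / (1.01×10⁻⁴ × 0.963) = 1.52 m/s
Converting: 1.52 m/s × 1.944 = 3.0 knots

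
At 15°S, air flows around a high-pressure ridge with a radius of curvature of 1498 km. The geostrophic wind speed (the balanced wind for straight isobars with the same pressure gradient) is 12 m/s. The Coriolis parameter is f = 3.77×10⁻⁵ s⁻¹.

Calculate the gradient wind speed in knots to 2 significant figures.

Around a high, pressure-gradient force acts outward with centrifugal, so Coriolis balances both:
fV = (1/ρ)|∂P/∂n| + V²/R  →  V² − fR·V + fR·V_g = 0
With fR = 3.77×10⁻⁵ × 1498×10³ m = 56.5 m/s:
V = [fR − √((fR)² − 4 fR V_g)]/2 = [56.5 − √(56.5² − 4×56.5×12)]/2 = 17.3 m/s
Supergeostrophic (V > V_g = 12 m/s), as expected around a high.
Converting: 17.3 m/s × 1.944 = 34 knots

34 knots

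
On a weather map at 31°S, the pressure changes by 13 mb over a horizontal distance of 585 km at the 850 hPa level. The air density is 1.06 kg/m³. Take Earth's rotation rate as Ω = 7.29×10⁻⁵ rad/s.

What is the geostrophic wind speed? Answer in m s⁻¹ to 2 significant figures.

28 m s⁻¹

Coriolis parameter at 31°S:
f = 2Ω sin φ = 2 × 7.29×10⁻⁵ × sin 31° = 7.51×10⁻⁵ s⁻¹
Pressure gradient: |∂P/∂n| = 1300 Pa / 585000 m = 2.22×10⁻³ Pa/m
Geostrophic balance (pressure-gradient force = Coriolis force):
V_g = (1/(fρ)) |∂P/∂n| = 2.22×10⁻³ / (7.51×10⁻⁵ × 1.06) = 27.9 m/s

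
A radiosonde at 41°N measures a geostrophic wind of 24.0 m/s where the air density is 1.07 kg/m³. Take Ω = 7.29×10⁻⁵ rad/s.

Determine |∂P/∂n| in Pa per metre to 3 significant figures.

Coriolis parameter at 41°N:
f = 2Ω sin φ = 2 × 7.29×10⁻⁵ × sin 41° = 9.57×10⁻⁵ s⁻¹
Geostrophic balance rearranged: |∂P/∂n| = f ρ V_g
|∂P/∂n| = 9.57×10⁻⁵ × 1.07 × 24.0 = 2.46×10⁻³ Pa/m

2.46×10⁻³ Pa/m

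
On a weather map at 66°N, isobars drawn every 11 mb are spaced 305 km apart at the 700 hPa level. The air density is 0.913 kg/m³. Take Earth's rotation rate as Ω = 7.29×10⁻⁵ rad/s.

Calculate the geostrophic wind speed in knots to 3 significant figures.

57.6 knots

Coriolis parameter at 66°N:
f = 2Ω sin φ = 2 × 7.29×10⁻⁵ × sin 66° = 1.33×10⁻⁴ s⁻¹
Pressure gradient: |∂P/∂n| = 1100 Pa / 305000 m = 3.61×10⁻³ Pa/m
Geostrophic balance (pressure-gradient force = Coriolis force):
V_g = (1/(fρ)) |∂P/∂n| = 3.61×10⁻³ / (1.33×10⁻⁴ × 0.913) = 29.7 m/s
Converting: 29.7 m/s × 1.944 = 57.6 knots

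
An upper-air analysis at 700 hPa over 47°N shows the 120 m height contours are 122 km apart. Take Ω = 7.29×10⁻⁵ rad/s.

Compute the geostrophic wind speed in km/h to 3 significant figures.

326 km/h

Coriolis parameter at 47°N:
f = 2Ω sin φ = 2 × 7.29×10⁻⁵ × sin 47° = 1.07×10⁻⁴ s⁻¹
Height gradient: |∂Z/∂n| = 120 m / 122000 m = 9.84×10⁻⁴
On a pressure surface, geostrophic balance gives V_g = (g/f)|∂Z/∂n|:
V_g = 9.81 × 9.84×10⁻⁴ / 1.07×10⁻⁴ = 90.5 m/s
Converting: 90.5 m/s × 3.6 = 326 km/h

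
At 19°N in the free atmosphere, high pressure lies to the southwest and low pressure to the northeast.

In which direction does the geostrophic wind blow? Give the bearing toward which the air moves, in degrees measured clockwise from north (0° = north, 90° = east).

The pressure-gradient force points toward the northeast (bearing 045°).
Geostrophic balance: in the Northern Hemisphere the Coriolis force deflects motion to the right, so the geostrophic wind blows 90° to the right of the pressure-gradient force (low pressure on the left).
Rotating 045° by 90° clockwise gives 135° — the wind blows toward the southeast.

135°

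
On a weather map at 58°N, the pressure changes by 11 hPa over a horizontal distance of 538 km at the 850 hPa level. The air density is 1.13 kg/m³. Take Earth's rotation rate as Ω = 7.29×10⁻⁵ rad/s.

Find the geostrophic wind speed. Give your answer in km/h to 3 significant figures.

Coriolis parameter at 58°N:
f = 2Ω sin φ = 2 × 7.29×10⁻⁵ × sin 58° = 1.24×10⁻⁴ s⁻¹
Pressure gradient: |∂P/∂n| = 1100 Pa / 538000 m = 2.04×10⁻³ Pa/m
Geostrophic balance (pressure-gradient force = Coriolis force):
V_g = (1/(fρ)) |∂P/∂n| = 2.04×10⁻³ / (1.24×10⁻⁴ × 1.13) = 14.6 m/s
Converting: 14.6 m/s × 3.6 = 52.7 km/h

52.7 km/h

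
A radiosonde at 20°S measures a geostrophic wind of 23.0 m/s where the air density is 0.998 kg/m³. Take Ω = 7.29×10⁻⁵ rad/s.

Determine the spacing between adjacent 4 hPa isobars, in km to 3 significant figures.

Coriolis parameter at 20°S:
f = 2Ω sin φ = 2 × 7.29×10⁻⁵ × sin 20° = 4.99×10⁻⁵ s⁻¹
Geostrophic balance rearranged: |∂P/∂n| = f ρ V_g
|∂P/∂n| = 4.99×10⁻⁵ × 0.998 × 23.0 = 1.14×10⁻³ Pa/m
Isobar spacing: Δn = ΔP/|∂P/∂n| = 400 Pa / 1.14×10⁻³ Pa/m = 349456 m ≈ 349 km

349 km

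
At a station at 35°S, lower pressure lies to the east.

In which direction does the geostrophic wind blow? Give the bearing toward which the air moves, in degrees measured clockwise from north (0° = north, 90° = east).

The pressure-gradient force points toward the east (bearing 090°).
Geostrophic balance: in the Southern Hemisphere the Coriolis force deflects motion to the left, so the geostrophic wind blows 90° to the left of the pressure-gradient force (low pressure on the right).
Rotating 090° by 90° counterclockwise gives 000° — the wind blows toward the north.

000°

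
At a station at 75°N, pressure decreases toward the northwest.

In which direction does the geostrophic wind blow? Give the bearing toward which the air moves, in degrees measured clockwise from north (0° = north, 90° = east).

045°

The pressure-gradient force points toward the northwest (bearing 315°).
Geostrophic balance: in the Northern Hemisphere the Coriolis force deflects motion to the right, so the geostrophic wind blows 90° to the right of the pressure-gradient force (low pressure on the left).
Rotating 315° by 90° clockwise gives 045° — the wind blows toward the northeast.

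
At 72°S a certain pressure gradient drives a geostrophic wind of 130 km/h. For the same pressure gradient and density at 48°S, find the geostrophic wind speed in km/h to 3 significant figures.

166 km/h

With the same pressure gradient and density, V_g ∝ 1/f ∝ 1/sin φ.
V₂ = V₁ · sin φ₁ / sin φ₂ = 130 × sin 72° / sin 48°
V₂ = 130 × 0.9511/0.7431 = 166 km/h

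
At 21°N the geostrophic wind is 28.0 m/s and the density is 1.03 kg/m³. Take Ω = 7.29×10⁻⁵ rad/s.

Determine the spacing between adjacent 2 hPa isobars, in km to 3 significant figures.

Coriolis parameter at 21°N:
f = 2Ω sin φ = 2 × 7.29×10⁻⁵ × sin 21° = 5.23×10⁻⁵ s⁻¹
Geostrophic balance rearranged: |∂P/∂n| = f ρ V_g
|∂P/∂n| = 5.23×10⁻⁵ × 1.03 × 28.0 = 1.51×10⁻³ Pa/m
Isobar spacing: Δn = ΔP/|∂P/∂n| = 200 Pa / 1.51×10⁻³ Pa/m = 132724 m ≈ 133 km

133 km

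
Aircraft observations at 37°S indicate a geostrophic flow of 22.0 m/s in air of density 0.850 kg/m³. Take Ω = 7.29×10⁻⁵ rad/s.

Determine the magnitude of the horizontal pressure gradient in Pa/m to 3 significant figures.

Coriolis parameter at 37°S:
f = 2Ω sin φ = 2 × 7.29×10⁻⁵ × sin 37° = 8.77×10⁻⁵ s⁻¹
Geostrophic balance rearranged: |∂P/∂n| = f ρ V_g
|∂P/∂n| = 8.77×10⁻⁵ × 0.850 × 22.0 = 1.64×10⁻³ Pa/m

1.64×10⁻³ Pa/m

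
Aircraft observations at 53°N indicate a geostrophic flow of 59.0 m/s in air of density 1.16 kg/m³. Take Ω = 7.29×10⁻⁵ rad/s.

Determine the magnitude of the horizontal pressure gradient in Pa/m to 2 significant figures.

8.0×10⁻³ Pa/m

Coriolis parameter at 53°N:
f = 2Ω sin φ = 2 × 7.29×10⁻⁵ × sin 53° = 1.16×10⁻⁴ s⁻¹
Geostrophic balance rearranged: |∂P/∂n| = f ρ V_g
|∂P/∂n| = 1.16×10⁻⁴ × 1.16 × 59.0 = 7.97×10⁻³ Pa/m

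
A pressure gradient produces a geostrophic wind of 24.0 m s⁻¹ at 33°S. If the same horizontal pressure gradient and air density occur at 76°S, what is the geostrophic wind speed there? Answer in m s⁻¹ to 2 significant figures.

With the same pressure gradient and density, V_g ∝ 1/f ∝ 1/sin φ.
V₂ = V₁ · sin φ₁ / sin φ₂ = 24.0 × sin 33° / sin 76°
V₂ = 24.0 × 0.5446/0.9703 = 13 m s⁻¹

13 m s⁻¹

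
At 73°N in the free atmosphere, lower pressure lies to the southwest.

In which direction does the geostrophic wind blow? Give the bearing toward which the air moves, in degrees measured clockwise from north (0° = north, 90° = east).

The pressure-gradient force points toward the southwest (bearing 225°).
Geostrophic balance: in the Northern Hemisphere the Coriolis force deflects motion to the right, so the geostrophic wind blows 90° to the right of the pressure-gradient force (low pressure on the left).
Rotating 225° by 90° clockwise gives 315° — the wind blows toward the northwest.

315°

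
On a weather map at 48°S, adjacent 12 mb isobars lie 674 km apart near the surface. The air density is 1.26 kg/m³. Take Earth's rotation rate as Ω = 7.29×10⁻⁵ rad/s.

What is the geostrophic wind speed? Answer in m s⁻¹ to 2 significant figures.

13 m s⁻¹

Coriolis parameter at 48°S:
f = 2Ω sin φ = 2 × 7.29×10⁻⁵ × sin 48° = 1.08×10⁻⁴ s⁻¹
Pressure gradient: |∂P/∂n| = 1200 Pa / 674000 m = 1.78×10⁻³ Pa/m
Geostrophic balance (pressure-gradient force = Coriolis force):
V_g = (1/(fρ)) |∂P/∂n| = 1.78×10⁻³ / (1.08×10⁻⁴ × 1.26) = 13.0 m/s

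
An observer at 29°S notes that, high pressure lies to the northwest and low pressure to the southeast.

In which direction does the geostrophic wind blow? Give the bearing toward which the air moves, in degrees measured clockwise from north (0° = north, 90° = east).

045°

The pressure-gradient force points toward the southeast (bearing 135°).
Geostrophic balance: in the Southern Hemisphere the Coriolis force deflects motion to the left, so the geostrophic wind blows 90° to the left of the pressure-gradient force (low pressure on the right).
Rotating 135° by 90° counterclockwise gives 045° — the wind blows toward the northeast.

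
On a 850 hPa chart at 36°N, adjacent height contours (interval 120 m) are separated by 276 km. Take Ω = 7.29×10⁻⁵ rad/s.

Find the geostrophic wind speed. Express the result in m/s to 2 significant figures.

Coriolis parameter at 36°N:
f = 2Ω sin φ = 2 × 7.29×10⁻⁵ × sin 36° = 8.57×10⁻⁵ s⁻¹
Height gradient: |∂Z/∂n| = 120 m / 276000 m = 4.35×10⁻⁴
On a pressure surface, geostrophic balance gives V_g = (g/f)|∂Z/∂n|:
V_g = 9.81 × 4.35×10⁻⁴ / 8.57×10⁻⁵ = 49.8 m/s

50 m/s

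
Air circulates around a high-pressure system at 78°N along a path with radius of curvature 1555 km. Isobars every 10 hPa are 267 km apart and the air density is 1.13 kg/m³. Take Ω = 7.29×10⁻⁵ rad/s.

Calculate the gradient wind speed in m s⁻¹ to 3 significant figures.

26.4 m s⁻¹

Coriolis parameter at 78°N:
f = 2Ω sin φ = 2 × 7.29×10⁻⁵ × sin 78° = 1.43×10⁻⁴ s⁻¹
Pressure gradient: |∂P/∂n| = 1000 Pa / 267000 m = 3.75×10⁻³ Pa/m
Geostrophic speed: V_g = |∂P/∂n|/(fρ) = 3.75×10⁻³/(1.43×10⁻⁴ × 1.13) = 23.2 m/s
Around a high, pressure-gradient force acts outward with centrifugal, so Coriolis balances both:
fV = (1/ρ)|∂P/∂n| + V²/R  →  V² − fR·V + fR·V_g = 0
With fR = 1.43×10⁻⁴ × 1555×10³ m = 222 m/s:
V = [fR − √((fR)² − 4 fR V_g)]/2 = [222 − √(222² − 4×222×23.2)]/2 = 26.4 m/s
Supergeostrophic (V > V_g = 23.2 m/s), as expected around a high.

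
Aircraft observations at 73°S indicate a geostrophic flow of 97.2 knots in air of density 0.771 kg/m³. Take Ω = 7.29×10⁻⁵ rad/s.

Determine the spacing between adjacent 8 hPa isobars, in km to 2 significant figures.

150 km

Coriolis parameter at 73°S:
f = 2Ω sin φ = 2 × 7.29×10⁻⁵ × sin 73° = 1.39×10⁻⁴ s⁻¹
Wind speed in SI: 97.2 knots = 50.0 m/s
Geostrophic balance rearranged: |∂P/∂n| = f ρ V_g
|∂P/∂n| = 1.39×10⁻⁴ × 0.771 × 50.0 = 5.38×10⁻³ Pa/m
Isobar spacing: Δn = ΔP/|∂P/∂n| = 800 Pa / 5.38×10⁻³ Pa/m = 148826 m ≈ 150 km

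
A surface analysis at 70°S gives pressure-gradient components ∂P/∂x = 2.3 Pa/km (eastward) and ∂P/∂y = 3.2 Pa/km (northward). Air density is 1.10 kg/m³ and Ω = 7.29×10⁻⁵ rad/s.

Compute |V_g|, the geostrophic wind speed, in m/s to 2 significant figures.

26 m/s

Coriolis parameter at 70°S:
f = 2Ω sin φ = 2 × 7.29×10⁻⁵ × sin 70° = 1.37×10⁻⁴ s⁻¹
In the Southern Hemisphere f is negative: f = −1.37×10⁻⁴ s⁻¹.
Component geostrophic relations (x east, y north):
u_g = −(1/(fρ)) ∂P/∂y,  v_g = (1/(fρ)) ∂P/∂x
u_g = −(3.2×10⁻³)/(−1.37×10⁻⁴ × 1.10) = 21.2 m/s;  v_g = (2.3×10⁻³)/(−1.37×10⁻⁴ × 1.10) = −15.3 m/s
|V_g| = √(u_g² + v_g²) = 26.1 m/s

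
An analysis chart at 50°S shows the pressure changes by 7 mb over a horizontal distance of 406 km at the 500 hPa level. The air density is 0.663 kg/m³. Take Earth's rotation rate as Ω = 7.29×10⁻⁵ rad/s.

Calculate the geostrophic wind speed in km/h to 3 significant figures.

83.8 km/h

Coriolis parameter at 50°S:
f = 2Ω sin φ = 2 × 7.29×10⁻⁵ × sin 50° = 1.12×10⁻⁴ s⁻¹
Pressure gradient: |∂P/∂n| = 700 Pa / 406000 m = 1.72×10⁻³ Pa/m
Geostrophic balance (pressure-gradient force = Coriolis force):
V_g = (1/(fρ)) |∂P/∂n| = 1.72×10⁻³ / (1.12×10⁻⁴ × 0.663) = 23.3 m/s
Converting: 23.3 m/s × 3.6 = 83.8 km/h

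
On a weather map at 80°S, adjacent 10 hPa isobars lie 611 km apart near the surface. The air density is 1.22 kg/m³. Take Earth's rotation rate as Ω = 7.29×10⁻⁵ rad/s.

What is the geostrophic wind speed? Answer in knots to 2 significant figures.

18 knots

Coriolis parameter at 80°S:
f = 2Ω sin φ = 2 × 7.29×10⁻⁵ × sin 80° = 1.44×10⁻⁴ s⁻¹
Pressure gradient: |∂P/∂n| = 1000 Pa / 611000 m = 1.64×10⁻³ Pa/m
Geostrophic balance (pressure-gradient force = Coriolis force):
V_g = (1/(fρ)) |∂P/∂n| = 1.64×10⁻³ / (1.44×10⁻⁴ × 1.22) = 9.34 m/s
Converting: 9.34 m/s × 1.944 = 18 knots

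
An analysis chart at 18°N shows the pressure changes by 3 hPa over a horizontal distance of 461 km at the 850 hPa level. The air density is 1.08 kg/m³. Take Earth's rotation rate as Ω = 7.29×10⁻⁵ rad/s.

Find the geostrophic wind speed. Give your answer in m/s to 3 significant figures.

13.4 m/s

Coriolis parameter at 18°N:
f = 2Ω sin φ = 2 × 7.29×10⁻⁵ × sin 18° = 4.51×10⁻⁵ s⁻¹
Pressure gradient: |∂P/∂n| = 300 Pa / 461000 m = 6.51×10⁻⁴ Pa/m
Geostrophic balance (pressure-gradient force = Coriolis force):
V_g = (1/(fρ)) |∂P/∂n| = 6.51×10⁻⁴ / (4.51×10⁻⁵ × 1.08) = 13.4 m/s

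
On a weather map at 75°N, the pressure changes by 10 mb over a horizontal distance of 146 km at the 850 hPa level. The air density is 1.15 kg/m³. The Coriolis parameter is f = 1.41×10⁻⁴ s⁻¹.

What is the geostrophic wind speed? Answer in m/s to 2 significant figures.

Pressure gradient: |∂P/∂n| = 1000 Pa / 146000 m = 6.85×10⁻³ Pa/m
Geostrophic balance (pressure-gradient force = Coriolis force):
V_g = (1/(fρ)) |∂P/∂n| = 6.85×10⁻³ / (1.41×10⁻⁴ × 1.15) = 42.2 m/s

42 m/s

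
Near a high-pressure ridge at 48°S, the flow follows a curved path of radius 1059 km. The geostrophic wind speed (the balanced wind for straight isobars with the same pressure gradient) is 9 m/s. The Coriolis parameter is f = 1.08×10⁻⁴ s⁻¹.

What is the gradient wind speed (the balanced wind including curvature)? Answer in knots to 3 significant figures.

19.1 knots

Around a high, pressure-gradient force acts outward with centrifugal, so Coriolis balances both:
fV = (1/ρ)|∂P/∂n| + V²/R  →  V² − fR·V + fR·V_g = 0
With fR = 1.08×10⁻⁴ × 1059×10³ m = 114 m/s:
V = [fR − √((fR)² − 4 fR V_g)]/2 = [114 − √(114² − 4×114×9)]/2 = 9.85 m/s
Supergeostrophic (V > V_g = 9 m/s), as expected around a high.
Converting: 9.85 m/s × 1.944 = 19.1 knots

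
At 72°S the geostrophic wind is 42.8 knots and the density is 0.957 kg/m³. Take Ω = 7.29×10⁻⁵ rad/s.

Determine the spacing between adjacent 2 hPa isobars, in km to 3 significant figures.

Coriolis parameter at 72°S:
f = 2Ω sin φ = 2 × 7.29×10⁻⁵ × sin 72° = 1.39×10⁻⁴ s⁻¹
Wind speed in SI: 42.8 knots = 22.0 m/s
Geostrophic balance rearranged: |∂P/∂n| = f ρ V_g
|∂P/∂n| = 1.39×10⁻⁴ × 0.957 × 22.0 = 2.92×10⁻³ Pa/m
Isobar spacing: Δn = ΔP/|∂P/∂n| = 200 Pa / 2.92×10⁻³ Pa/m = 68450 m ≈ 68.4 km

68.4 km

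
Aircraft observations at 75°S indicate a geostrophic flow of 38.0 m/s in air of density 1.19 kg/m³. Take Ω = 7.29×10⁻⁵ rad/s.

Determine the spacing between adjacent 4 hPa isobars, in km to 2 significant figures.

63 km

Coriolis parameter at 75°S:
f = 2Ω sin φ = 2 × 7.29×10⁻⁵ × sin 75° = 1.41×10⁻⁴ s⁻¹
Geostrophic balance rearranged: |∂P/∂n| = f ρ V_g
|∂P/∂n| = 1.41×10⁻⁴ × 1.19 × 38.0 = 6.37×10⁻³ Pa/m
Isobar spacing: Δn = ΔP/|∂P/∂n| = 400 Pa / 6.37×10⁻³ Pa/m = 62810 m ≈ 63 km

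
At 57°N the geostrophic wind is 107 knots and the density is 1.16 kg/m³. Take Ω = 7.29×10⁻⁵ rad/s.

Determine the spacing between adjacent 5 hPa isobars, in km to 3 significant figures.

Coriolis parameter at 57°N:
f = 2Ω sin φ = 2 × 7.29×10⁻⁵ × sin 57° = 1.22×10⁻⁴ s⁻¹
Wind speed in SI: 107 knots = 55.0 m/s
Geostrophic balance rearranged: |∂P/∂n| = f ρ V_g
|∂P/∂n| = 1.22×10⁻⁴ × 1.16 × 55.0 = 7.81×10⁻³ Pa/m
Isobar spacing: Δn = ΔP/|∂P/∂n| = 500 Pa / 7.81×10⁻³ Pa/m = 64039 m ≈ 64.0 km

64.0 km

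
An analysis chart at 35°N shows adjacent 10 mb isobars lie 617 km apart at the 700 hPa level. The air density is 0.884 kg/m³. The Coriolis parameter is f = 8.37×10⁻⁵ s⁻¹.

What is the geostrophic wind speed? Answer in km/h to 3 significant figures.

78.9 km/h

Pressure gradient: |∂P/∂n| = 1000 Pa / 617000 m = 1.62×10⁻³ Pa/m
Geostrophic balance (pressure-gradient force = Coriolis force):
V_g = (1/(fρ)) |∂P/∂n| = 1.62×10⁻³ / (8.37×10⁻⁵ × 0.884) = 21.9 m/s
Converting: 21.9 m/s × 3.6 = 78.9 km/h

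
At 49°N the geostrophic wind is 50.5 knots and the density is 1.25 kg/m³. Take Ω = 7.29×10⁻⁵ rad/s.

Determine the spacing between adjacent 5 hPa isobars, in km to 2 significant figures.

Coriolis parameter at 49°N:
f = 2Ω sin φ = 2 × 7.29×10⁻⁵ × sin 49° = 1.10×10⁻⁴ s⁻¹
Wind speed in SI: 50.5 knots = 26.0 m/s
Geostrophic balance rearranged: |∂P/∂n| = f ρ V_g
|∂P/∂n| = 1.10×10⁻⁴ × 1.25 × 26.0 = 3.57×10⁻³ Pa/m
Isobar spacing: Δn = ΔP/|∂P/∂n| = 500 Pa / 3.57×10⁻³ Pa/m = 139924 m ≈ 140 km

140 km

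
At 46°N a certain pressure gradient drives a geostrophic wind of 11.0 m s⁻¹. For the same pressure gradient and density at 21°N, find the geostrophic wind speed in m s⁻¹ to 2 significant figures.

With the same pressure gradient and density, V_g ∝ 1/f ∝ 1/sin φ.
V₂ = V₁ · sin φ₁ / sin φ₂ = 11.0 × sin 46° / sin 21°
V₂ = 11.0 × 0.7193/0.3584 = 22 m s⁻¹

22 m s⁻¹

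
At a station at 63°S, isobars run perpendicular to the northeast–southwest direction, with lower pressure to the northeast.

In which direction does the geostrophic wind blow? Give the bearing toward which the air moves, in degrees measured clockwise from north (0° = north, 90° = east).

The pressure-gradient force points toward the northeast (bearing 045°).
Geostrophic balance: in the Southern Hemisphere the Coriolis force deflects motion to the left, so the geostrophic wind blows 90° to the left of the pressure-gradient force (low pressure on the right).
Rotating 045° by 90° counterclockwise gives 315° — the wind blows toward the northwest.

315°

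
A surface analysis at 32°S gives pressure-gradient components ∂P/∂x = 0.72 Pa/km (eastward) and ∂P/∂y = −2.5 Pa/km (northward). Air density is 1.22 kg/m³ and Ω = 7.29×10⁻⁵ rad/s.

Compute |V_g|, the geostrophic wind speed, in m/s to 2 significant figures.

Coriolis parameter at 32°S:
f = 2Ω sin φ = 2 × 7.29×10⁻⁵ × sin 32° = 7.73×10⁻⁵ s⁻¹
In the Southern Hemisphere f is negative: f = −7.73×10⁻⁵ s⁻¹.
Component geostrophic relations (x east, y north):
u_g = −(1/(fρ)) ∂P/∂y,  v_g = (1/(fρ)) ∂P/∂x
u_g = −(−2.5×10⁻³)/(−7.73×10⁻⁵ × 1.22) = −26.5 m/s;  v_g = (0.72×10⁻³)/(−7.73×10⁻⁵ × 1.22) = −7.64 m/s
|V_g| = √(u_g² + v_g²) = 27.6 m/s

28 m/s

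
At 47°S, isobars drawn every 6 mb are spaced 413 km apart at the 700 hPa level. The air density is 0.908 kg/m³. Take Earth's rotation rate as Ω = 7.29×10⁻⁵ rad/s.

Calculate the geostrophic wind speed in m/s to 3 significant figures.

Coriolis parameter at 47°S:
f = 2Ω sin φ = 2 × 7.29×10⁻⁵ × sin 47° = 1.07×10⁻⁴ s⁻¹
Pressure gradient: |∂P/∂n| = 600 Pa / 413000 m = 1.45×10⁻³ Pa/m
Geostrophic balance (pressure-gradient force = Coriolis force):
V_g = (1/(fρ)) |∂P/∂n| = 1.45×10⁻³ / (1.07×10⁻⁴ × 0.908) = 15.0 m/s

15.0 m/s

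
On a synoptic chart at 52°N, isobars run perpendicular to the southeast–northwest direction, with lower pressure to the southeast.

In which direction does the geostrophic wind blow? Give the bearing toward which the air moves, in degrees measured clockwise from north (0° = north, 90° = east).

225°

The pressure-gradient force points toward the southeast (bearing 135°).
Geostrophic balance: in the Northern Hemisphere the Coriolis force deflects motion to the right, so the geostrophic wind blows 90° to the right of the pressure-gradient force (low pressure on the left).
Rotating 135° by 90° clockwise gives 225° — the wind blows toward the southwest.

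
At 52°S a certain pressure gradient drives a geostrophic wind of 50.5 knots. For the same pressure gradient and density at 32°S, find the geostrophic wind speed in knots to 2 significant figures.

With the same pressure gradient and density, V_g ∝ 1/f ∝ 1/sin φ.
V₂ = V₁ · sin φ₁ / sin φ₂ = 50.5 × sin 52° / sin 32°
V₂ = 50.5 × 0.7880/0.5299 = 75 knots

75 knots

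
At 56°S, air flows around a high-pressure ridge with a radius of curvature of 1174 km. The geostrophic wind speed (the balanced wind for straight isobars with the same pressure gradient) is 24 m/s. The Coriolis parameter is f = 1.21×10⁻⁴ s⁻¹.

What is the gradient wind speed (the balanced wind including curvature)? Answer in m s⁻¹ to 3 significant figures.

30.6 m s⁻¹

Around a high, pressure-gradient force acts outward with centrifugal, so Coriolis balances both:
fV = (1/ρ)|∂P/∂n| + V²/R  →  V² − fR·V + fR·V_g = 0
With fR = 1.21×10⁻⁴ × 1174×10³ m = 142 m/s:
V = [fR − √((fR)² − 4 fR V_g)]/2 = [142 − √(142² − 4×142×24)]/2 = 30.6 m/s
Supergeostrophic (V > V_g = 24 m/s), as expected around a high.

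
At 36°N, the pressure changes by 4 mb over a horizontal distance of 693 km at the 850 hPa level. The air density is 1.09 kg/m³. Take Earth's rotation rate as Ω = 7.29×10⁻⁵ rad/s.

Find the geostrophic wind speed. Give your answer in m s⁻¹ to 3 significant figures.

6.18 m s⁻¹

Coriolis parameter at 36°N:
f = 2Ω sin φ = 2 × 7.29×10⁻⁵ × sin 36° = 8.57×10⁻⁵ s⁻¹
Pressure gradient: |∂P/∂n| = 400 Pa / 693000 m = 5.77×10⁻⁴ Pa/m
Geostrophic balance (pressure-gradient force = Coriolis force):
V_g = (1/(fρ)) |∂P/∂n| = 5.77×10⁻⁴ / (8.57×10⁻⁵ × 1.09) = 6.18 m/s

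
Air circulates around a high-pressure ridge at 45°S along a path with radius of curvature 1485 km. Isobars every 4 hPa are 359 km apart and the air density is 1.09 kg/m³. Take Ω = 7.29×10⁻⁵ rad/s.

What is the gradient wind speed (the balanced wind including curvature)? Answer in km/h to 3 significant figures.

Coriolis parameter at 45°S:
f = 2Ω sin φ = 2 × 7.29×10⁻⁵ × sin 45° = 1.03×10⁻⁴ s⁻¹
Pressure gradient: |∂P/∂n| = 400 Pa / 359000 m = 1.11×10⁻³ Pa/m
Geostrophic speed: V_g = |∂P/∂n|/(fρ) = 1.11×10⁻³/(1.03×10⁻⁴ × 1.09) = 9.92 m/s
Around a high, pressure-gradient force acts outward with centrifugal, so Coriolis balances both:
fV = (1/ρ)|∂P/∂n| + V²/R  →  V² − fR·V + fR·V_g = 0
With fR = 1.03×10⁻⁴ × 1485×10³ m = 153 m/s:
V = [fR − √((fR)² − 4 fR V_g)]/2 = [153 − √(153² − 4×153×9.92)]/2 = 10.7 m/s
Supergeostrophic (V > V_g = 9.92 m/s), as expected around a high.
Converting: 10.7 m/s × 3.6 = 38.4 km/h

38.4 km/h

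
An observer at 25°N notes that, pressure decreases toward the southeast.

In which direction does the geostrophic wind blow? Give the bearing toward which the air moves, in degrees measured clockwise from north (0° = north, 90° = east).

The pressure-gradient force points toward the southeast (bearing 135°).
Geostrophic balance: in the Northern Hemisphere the Coriolis force deflects motion to the right, so the geostrophic wind blows 90° to the right of the pressure-gradient force (low pressure on the left).
Rotating 135° by 90° clockwise gives 225° — the wind blows toward the southwest.

225°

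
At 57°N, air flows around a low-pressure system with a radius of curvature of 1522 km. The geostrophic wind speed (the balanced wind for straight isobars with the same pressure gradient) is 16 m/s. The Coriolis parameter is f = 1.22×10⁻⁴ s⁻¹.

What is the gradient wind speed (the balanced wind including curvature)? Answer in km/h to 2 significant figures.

53 km/h

Around a low, centrifugal force acts outward with Coriolis, so pressure-gradient force balances both:
(1/ρ)|∂P/∂n| = fV + V²/R  →  V² + fR·V − fR·V_g = 0
With fR = 1.22×10⁻⁴ × 1522×10³ m = 186 m/s:
V = [−fR + √((fR)² + 4 fR V_g)]/2 = [−186 + √(186² + 4×186×16)]/2 = 14.8 m/s
Subgeostrophic (V < V_g = 16 m/s), as expected around a low.
Converting: 14.8 m/s × 3.6 = 53 km/h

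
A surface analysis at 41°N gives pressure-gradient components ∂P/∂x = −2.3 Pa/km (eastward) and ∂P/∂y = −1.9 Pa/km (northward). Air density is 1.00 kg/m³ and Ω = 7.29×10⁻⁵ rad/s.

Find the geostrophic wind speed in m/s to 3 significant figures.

31.2 m/s

Coriolis parameter at 41°N:
f = 2Ω sin φ = 2 × 7.29×10⁻⁵ × sin 41° = 9.57×10⁻⁵ s⁻¹
Component geostrophic relations (x east, y north):
u_g = −(1/(fρ)) ∂P/∂y,  v_g = (1/(fρ)) ∂P/∂x
u_g = −(−1.9×10⁻³)/(9.57×10⁻⁵ × 1.00) = 19.9 m/s;  v_g = (−2.3×10⁻³)/(9.57×10⁻⁵ × 1.00) = −24.0 m/s
|V_g| = √(u_g² + v_g²) = 31.2 m/s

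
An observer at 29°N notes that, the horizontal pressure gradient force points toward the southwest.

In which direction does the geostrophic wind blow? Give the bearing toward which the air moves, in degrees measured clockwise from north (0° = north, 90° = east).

The pressure-gradient force points toward the southwest (bearing 225°).
Geostrophic balance: in the Northern Hemisphere the Coriolis force deflects motion to the right, so the geostrophic wind blows 90° to the right of the pressure-gradient force (low pressure on the left).
Rotating 225° by 90° clockwise gives 315° — the wind blows toward the northwest.

315°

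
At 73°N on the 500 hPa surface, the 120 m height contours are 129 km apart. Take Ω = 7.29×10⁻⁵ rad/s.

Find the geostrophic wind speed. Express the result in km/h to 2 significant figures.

Coriolis parameter at 73°N:
f = 2Ω sin φ = 2 × 7.29×10⁻⁵ × sin 73° = 1.39×10⁻⁴ s⁻¹
Height gradient: |∂Z/∂n| = 120 m / 129000 m = 9.30×10⁻⁴
On a pressure surface, geostrophic balance gives V_g = (g/f)|∂Z/∂n|:
V_g = 9.81 × 9.30×10⁻⁴ / 1.39×10⁻⁴ = 65.4 m/s
Converting: 65.4 m/s × 3.6 = 240 km/h

240 km/h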